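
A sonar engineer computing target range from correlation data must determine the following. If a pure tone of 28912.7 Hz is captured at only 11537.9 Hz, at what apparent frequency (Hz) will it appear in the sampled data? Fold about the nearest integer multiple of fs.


Compute the nearest integer multiple of fs to the signal:
n = round(28912.7 / 11537.9) = 3
f_alias = |28912.7 - 3 * 11537.9|
        = |28912.7 - 34613.7|
        = 5701.0 Hz

5701.0


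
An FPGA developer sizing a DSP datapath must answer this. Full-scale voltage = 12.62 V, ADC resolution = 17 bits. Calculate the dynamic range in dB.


Dynamic range from full-scale to LSB:
V_min = V_max / 2^bits = 12.62 / 2^17
DR = 20 * log10(V_max / V_min)
   = 20 * log10(2^17)
   = 20 * 17 * log10(2)
   = 102.35 dB

102.35 dB


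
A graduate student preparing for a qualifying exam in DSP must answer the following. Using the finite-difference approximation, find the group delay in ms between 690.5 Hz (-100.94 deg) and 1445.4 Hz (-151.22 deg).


Group delay from phase difference:
tau = -d(phi)/d(omega)
d(phi) = -50.28 deg = -0.877552 rad
d(omega) = 2*pi*(1445.4 - 690.5) = 4743.1766 rad/s
tau = -(-0.877552) / 4743.1766
    = 0.185 ms

0.185 ms


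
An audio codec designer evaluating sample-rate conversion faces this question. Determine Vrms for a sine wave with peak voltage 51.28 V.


RMS voltage for a sinusoidal waveform:
V_rms = V_peak / sqrt(2)
      = 51.28 / 1.414214
      = 36.26 V

36.26 V


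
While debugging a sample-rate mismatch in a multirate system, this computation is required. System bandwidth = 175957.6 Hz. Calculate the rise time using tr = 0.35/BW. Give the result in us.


Rise time from bandwidth relationship:
tr = 0.35 / BW
   = 0.35 / 175957.6
   = 1.98911556e-06 s
   = 1.9891 us

1.9891 us


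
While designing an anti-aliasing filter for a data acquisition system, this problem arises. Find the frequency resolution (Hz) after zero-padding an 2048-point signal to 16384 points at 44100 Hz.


Frequency resolution after zero-padding:
N_padded = 2048 * 8 = 16384
df = fs / N_padded
   = 44100 / 16384
   = 2.6917 Hz

2.6917 Hz


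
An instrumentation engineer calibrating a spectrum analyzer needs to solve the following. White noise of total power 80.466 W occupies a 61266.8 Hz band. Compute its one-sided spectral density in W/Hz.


Power spectral density:
PSD = P / BW
    = 80.466 / 61266.8
    = 0.00131337 W/Hz

0.00131337 W/Hz


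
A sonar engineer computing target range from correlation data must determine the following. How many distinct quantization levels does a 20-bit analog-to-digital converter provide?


Number of quantization levels = 2^N
= 2^20
= 1048576

1048576


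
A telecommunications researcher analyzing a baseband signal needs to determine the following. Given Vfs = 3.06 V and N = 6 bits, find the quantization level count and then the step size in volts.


Step 1 — number of quantization levels:
L = 2^N = 2^6 = 64

Step 2 — LSB step size:
delta = Vfs / L
      = 3.06 / 64
      = 0.0478125 V

Levels = 64; step size = 0.0478125 V


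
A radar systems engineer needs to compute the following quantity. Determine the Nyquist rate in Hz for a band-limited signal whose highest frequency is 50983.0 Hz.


The Nyquist rate is twice the maximum frequency component.
fs_min = 2 * fmax
      = 2 * 50983.0
      = 101966.0 Hz

101966.0


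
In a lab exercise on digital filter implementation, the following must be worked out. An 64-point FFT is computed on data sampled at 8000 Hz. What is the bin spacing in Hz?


DFT frequency resolution:
df = fs / N
   = 8000 / 64
   = 125.0 Hz

125.0 Hz


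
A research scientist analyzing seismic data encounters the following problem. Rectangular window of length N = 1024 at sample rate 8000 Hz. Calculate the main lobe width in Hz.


Main lobe width for a rectangular window:
Width = 2 * fs / N
      = 2 * 8000 / 1024
      = 16000 / 1024
      = 15.625 Hz

15.625 Hz


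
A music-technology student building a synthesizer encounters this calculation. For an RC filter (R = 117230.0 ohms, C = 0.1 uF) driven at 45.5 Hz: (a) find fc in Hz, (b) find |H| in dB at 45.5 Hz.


Step 1 — cutoff frequency:
fc = 1 / (2*pi*R*C)
C = 0.1 uF = 1e-07 F
fc = 1 / (2*pi*117230.0*1e-07)
   = 13.5763 Hz

Step 2 — magnitude at f = 45.5 Hz:
|H(f)| = 1 / sqrt(1 + (f/fc)^2)
f/fc = 45.5 / 13.5763 = 3.351429
|H| = 1 / sqrt(1 + 11.232076) = 0.2859235
|H|_dB = 20*log10(0.2859235) = -10.88 dB

fc = 13.5763 Hz; |H(45.5 Hz)| = -10.88 dB


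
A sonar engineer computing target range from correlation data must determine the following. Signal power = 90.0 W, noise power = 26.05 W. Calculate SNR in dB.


SNR in decibels:
SNR = 10 * log10(Ps / Pn)
    = 10 * log10(90.0 / 26.05)
    = 10 * log10(3.4549)
    = 10 * 0.5384
    = 5.38 dB

5.38 dB


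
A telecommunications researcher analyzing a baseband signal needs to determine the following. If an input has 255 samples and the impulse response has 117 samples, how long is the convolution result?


Linear convolution output length:
L = N + M - 1
  = 255 + 117 - 1
  = 371 samples

371


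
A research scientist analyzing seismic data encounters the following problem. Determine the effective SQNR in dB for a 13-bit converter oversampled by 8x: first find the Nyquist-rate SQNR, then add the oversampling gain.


Step 1 — baseline SQNR at Nyquist:
SQNR_base = 6.02*N + 1.76
          = 6.02*13 + 1.76
          = 80.02 dB

Step 2 — oversampling processing gain:
G = 10*log10(OSR) = 10*log10(8) = 9.03 dB

Step 3 — total:
SQNR_total = 80.02 + 9.03 = 89.05 dB

Base SQNR = 80.02 dB; oversampled SQNR = 89.05 dB


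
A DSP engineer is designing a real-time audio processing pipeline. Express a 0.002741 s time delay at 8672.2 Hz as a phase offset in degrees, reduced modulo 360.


Phase shift from frequency and time delay:
phi = 360 * f * t_delay
    = 360 * 8672.2 * 0.002741
    = 8557.38 degrees
    mod 360 = 277.38 degrees

277.38 degrees


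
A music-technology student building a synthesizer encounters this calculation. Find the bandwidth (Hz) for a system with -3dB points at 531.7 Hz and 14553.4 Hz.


Bandwidth is the difference of -3dB frequencies:
BW = f_high - f_low
   = 14553.4 - 531.7
   = 14021.7 Hz

14021.7 Hz


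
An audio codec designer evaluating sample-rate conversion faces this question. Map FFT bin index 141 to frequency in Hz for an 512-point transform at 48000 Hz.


Frequency of DFT bin k:
f_k = k * fs / N
    = 141 * 48000 / 512
    = 6768000 / 512
    = 13218.75 Hz

13218.75 Hz


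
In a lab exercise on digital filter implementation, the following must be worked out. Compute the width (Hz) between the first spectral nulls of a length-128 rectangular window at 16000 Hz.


Main lobe width for a rectangular window:
Width = 2 * fs / N
      = 2 * 16000 / 128
      = 32000 / 128
      = 250.0 Hz

250.0 Hz


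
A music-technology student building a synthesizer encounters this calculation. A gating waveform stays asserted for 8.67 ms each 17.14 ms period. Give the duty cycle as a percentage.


Duty cycle as a percentage:
DC = (t_on / T) * 100
   = (8.67 / 17.14) * 100
   = 0.505834 * 100
   = 50.58 %

50.58 %


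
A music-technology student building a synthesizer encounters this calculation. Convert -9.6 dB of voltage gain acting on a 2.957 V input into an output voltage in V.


Output voltage from dB gain:
V_out = V_in * 10^(gain_dB / 20)
      = 2.957 * 10^(-9.6 / 20)
      = 2.957 * 0.331131
      = 0.9792 V

0.9792 V


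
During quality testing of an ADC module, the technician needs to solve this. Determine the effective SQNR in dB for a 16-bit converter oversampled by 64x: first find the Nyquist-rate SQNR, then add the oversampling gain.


Step 1 — baseline SQNR at Nyquist:
SQNR_base = 6.02*N + 1.76
          = 6.02*16 + 1.76
          = 98.08 dB

Step 2 — oversampling processing gain:
G = 10*log10(OSR) = 10*log10(64) = 18.06 dB

Step 3 — total:
SQNR_total = 98.08 + 18.06 = 116.14 dB

Base SQNR = 98.08 dB; oversampled SQNR = 116.14 dB


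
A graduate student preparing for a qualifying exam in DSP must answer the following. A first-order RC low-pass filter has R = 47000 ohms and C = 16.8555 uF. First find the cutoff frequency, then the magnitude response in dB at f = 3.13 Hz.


Step 1 — cutoff frequency:
fc = 1 / (2*pi*R*C)
C = 16.8555 uF = 1.68555e-05 F
fc = 1 / (2*pi*47000*1.68555e-05)
   = 0.2009 Hz

Step 2 — magnitude at f = 3.13 Hz:
|H(f)| = 1 / sqrt(1 + (f/fc)^2)
f/fc = 3.13 / 0.2009 = 15.57989
|H| = 1 / sqrt(1 + 242.732972) = 0.0640535
|H|_dB = 20*log10(0.0640535) = -23.87 dB

fc = 0.2009 Hz; |H(3.13 Hz)| = -23.87 dB


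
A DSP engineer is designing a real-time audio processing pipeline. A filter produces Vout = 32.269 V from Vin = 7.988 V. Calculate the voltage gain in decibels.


Voltage gain in dB:
G = 20 * log10(Vout / Vin)
  = 20 * log10(32.269 / 7.988)
  = 20 * log10(4.039685)
  = 20 * 0.606347
  = 12.13 dB

12.13 dB


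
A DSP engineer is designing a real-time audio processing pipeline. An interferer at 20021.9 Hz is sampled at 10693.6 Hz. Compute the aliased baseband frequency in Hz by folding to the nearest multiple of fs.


Compute the nearest integer multiple of fs to the signal:
n = round(20021.9 / 10693.6) = 2
f_alias = |20021.9 - 2 * 10693.6|
        = |20021.9 - 21387.2|
        = 1365.3 Hz

1365.3


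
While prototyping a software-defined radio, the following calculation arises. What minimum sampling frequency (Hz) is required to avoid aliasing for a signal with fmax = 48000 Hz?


The Nyquist rate is twice the maximum frequency component.
fs_min = 2 * fmax
      = 2 * 48000
      = 96000 Hz

96000


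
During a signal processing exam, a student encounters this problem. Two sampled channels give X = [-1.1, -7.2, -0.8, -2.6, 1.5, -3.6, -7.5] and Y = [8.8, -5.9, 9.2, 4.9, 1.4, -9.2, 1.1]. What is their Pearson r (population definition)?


Pearson correlation coefficient (population):
r = cov(X,Y) / (std(X) * std(Y))
Mean X = -3.0429, Mean Y = 1.4714
Cov(X,Y) = 10.14449
Std(X) = 3.096015, Std(Y) = 6.475826
r = 0.506

0.506


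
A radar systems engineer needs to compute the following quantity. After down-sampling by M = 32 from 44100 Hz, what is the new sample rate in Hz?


Decimation reduces the sample rate:
fs_out = fs_in / M
       = 44100 / 32
       = 1378.125 Hz

1378.125 Hz


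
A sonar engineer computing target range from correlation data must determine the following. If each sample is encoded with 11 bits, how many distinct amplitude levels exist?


Number of quantization levels = 2^N
= 2^11
= 2048

2048


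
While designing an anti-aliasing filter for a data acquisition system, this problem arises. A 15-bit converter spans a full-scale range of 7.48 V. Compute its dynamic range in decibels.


Dynamic range from full-scale to LSB:
V_min = V_max / 2^bits = 7.48 / 2^15
DR = 20 * log10(V_max / V_min)
   = 20 * log10(2^15)
   = 20 * 15 * log10(2)
   = 90.31 dB

90.31 dB


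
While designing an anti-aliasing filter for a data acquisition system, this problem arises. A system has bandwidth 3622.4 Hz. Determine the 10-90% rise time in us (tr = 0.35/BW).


Rise time from bandwidth relationship:
tr = 0.35 / BW
   = 0.35 / 3622.4
   = 9.662102473e-05 s
   = 96.621 us

96.621 us


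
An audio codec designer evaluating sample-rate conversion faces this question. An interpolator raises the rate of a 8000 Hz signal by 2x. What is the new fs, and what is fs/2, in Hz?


Step 1 — output sample rate after interpolation by L:
fs_out = L * fs_in = 2 * 8000 = 16000 Hz

Step 2 — Nyquist frequency of the output stream:
f_Nyq = fs_out / 2 = 16000 / 2 = 8000.0 Hz

fs_out = 16000 Hz; f_Nyquist = 8000.0 Hz


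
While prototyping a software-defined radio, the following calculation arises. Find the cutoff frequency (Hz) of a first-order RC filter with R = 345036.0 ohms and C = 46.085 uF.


Cutoff frequency of a first-order RC filter:
fc = 1 / (2 * pi * R * C)
C = 46.085 uF = 4.6085e-05 F
fc = 1 / (2 * pi * 345036.0 * 4.6085e-05)
   = 1 / 99.908829415489
   = 0.010009 Hz

0.010009 Hz


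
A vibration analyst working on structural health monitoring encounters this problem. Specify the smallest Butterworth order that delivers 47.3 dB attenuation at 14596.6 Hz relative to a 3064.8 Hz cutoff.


Butterworth filter order formula:
n = log10(10^(A/10) - 1) / (2 * log10(f_stop/f_pass))
10^(47.3/10) - 1 = 53702.1796
f_stop/f_pass = 14596.6 / 3064.8 = 4.7627
n = 3.489 -> ceil = 4

4


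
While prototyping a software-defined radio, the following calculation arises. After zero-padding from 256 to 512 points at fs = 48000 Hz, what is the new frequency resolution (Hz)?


Frequency resolution after zero-padding:
N_padded = 256 * 2 = 512
df = fs / N_padded
   = 48000 / 512
   = 93.75 Hz

93.75 Hz


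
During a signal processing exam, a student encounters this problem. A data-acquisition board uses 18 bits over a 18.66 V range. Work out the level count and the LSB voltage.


Step 1 — number of quantization levels:
L = 2^N = 2^18 = 262144

Step 2 — LSB step size:
delta = Vfs / L
      = 18.66 / 262144
      = 7.118e-05 V

Levels = 262144; step size = 7.118e-05 V


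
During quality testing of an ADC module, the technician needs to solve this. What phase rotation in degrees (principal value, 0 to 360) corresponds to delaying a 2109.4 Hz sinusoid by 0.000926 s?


Phase shift from frequency and time delay:
phi = 360 * f * t_delay
    = 360 * 2109.4 * 0.000926
    = 703.19 degrees
    mod 360 = 343.19 degrees

343.19 degrees


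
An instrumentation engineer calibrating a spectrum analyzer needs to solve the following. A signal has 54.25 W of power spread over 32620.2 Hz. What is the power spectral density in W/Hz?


Power spectral density:
PSD = P / BW
    = 54.25 / 32620.2
    = 0.00166308 W/Hz

0.00166308 W/Hz


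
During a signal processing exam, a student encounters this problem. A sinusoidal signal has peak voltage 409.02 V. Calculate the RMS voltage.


RMS voltage for a sinusoidal waveform:
V_rms = V_peak / sqrt(2)
      = 409.02 / 1.414214
      = 289.221 V

289.221 V


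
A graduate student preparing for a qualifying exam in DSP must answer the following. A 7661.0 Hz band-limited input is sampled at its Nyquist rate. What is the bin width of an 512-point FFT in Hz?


Step 1 — Nyquist sampling rate:
fs = 2 * fmax = 2 * 7661.0 = 15322.0 Hz

Step 2 — DFT bin spacing:
df = fs / N = 15322.0 / 512 = 29.9258 Hz

29.9258 Hz


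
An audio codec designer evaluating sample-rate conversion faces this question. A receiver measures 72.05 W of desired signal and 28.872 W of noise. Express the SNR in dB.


SNR in decibels:
SNR = 10 * log10(Ps / Pn)
    = 10 * log10(72.05 / 28.872)
    = 10 * log10(2.4955)
    = 10 * 0.3972
    = 3.97 dB

3.97 dB


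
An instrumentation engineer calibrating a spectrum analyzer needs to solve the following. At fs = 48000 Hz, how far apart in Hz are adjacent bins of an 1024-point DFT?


DFT frequency resolution:
df = fs / N
   = 48000 / 1024
   = 46.875 Hz

46.875 Hz


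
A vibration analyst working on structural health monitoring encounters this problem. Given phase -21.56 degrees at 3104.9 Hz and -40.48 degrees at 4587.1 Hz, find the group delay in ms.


Group delay from phase difference:
tau = -d(phi)/d(omega)
d(phi) = -18.92 deg = -0.330216 rad
d(omega) = 2*pi*(4587.1 - 3104.9) = 9312.9373 rad/s
tau = -(-0.330216) / 9312.9373
    = 0.0355 ms

0.0355 ms


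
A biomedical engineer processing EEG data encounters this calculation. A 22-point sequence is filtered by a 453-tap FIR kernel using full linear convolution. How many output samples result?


Linear convolution output length:
L = N + M - 1
  = 22 + 453 - 1
  = 474 samples

474


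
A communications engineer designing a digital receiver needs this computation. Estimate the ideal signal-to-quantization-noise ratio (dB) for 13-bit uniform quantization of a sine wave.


Theoretical SNR for a full-scale sinusoid:
SNR = 6.02 * N + 1.76
    = 6.02 * 13 + 1.76
    = 78.26 + 1.76
    = 80.02 dB

80.02 dB


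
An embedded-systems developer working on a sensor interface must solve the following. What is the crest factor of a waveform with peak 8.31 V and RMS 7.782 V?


Crest factor is the ratio of peak to RMS:
CF = V_peak / V_rms
   = 8.31 / 7.782
   = 1.0678

1.0678


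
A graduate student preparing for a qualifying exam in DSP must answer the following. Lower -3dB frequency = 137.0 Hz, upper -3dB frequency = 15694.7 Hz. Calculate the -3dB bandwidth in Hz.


Bandwidth is the difference of -3dB frequencies:
BW = f_high - f_low
   = 15694.7 - 137.0
   = 15557.7 Hz

15557.7 Hz


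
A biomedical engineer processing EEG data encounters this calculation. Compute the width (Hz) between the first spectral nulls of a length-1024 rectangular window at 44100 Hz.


Main lobe width for a rectangular window:
Width = 2 * fs / N
      = 2 * 44100 / 1024
      = 88200 / 1024
      = 86.133 Hz

86.133 Hz


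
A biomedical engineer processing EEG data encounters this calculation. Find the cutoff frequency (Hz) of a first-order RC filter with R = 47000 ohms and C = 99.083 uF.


Cutoff frequency of a first-order RC filter:
fc = 1 / (2 * pi * R * C)
C = 99.083 uF = 9.9083e-05 F
fc = 1 / (2 * pi * 47000 * 9.9083e-05)
   = 1 / 29.26017194019
   = 0.034176 Hz

0.034176 Hz


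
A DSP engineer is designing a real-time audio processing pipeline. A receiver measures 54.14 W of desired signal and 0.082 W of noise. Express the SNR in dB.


SNR in decibels:
SNR = 10 * log10(Ps / Pn)
    = 10 * log10(54.14 / 0.082)
    = 10 * log10(660.2439)
    = 10 * 2.8197
    = 28.2 dB

28.2 dB


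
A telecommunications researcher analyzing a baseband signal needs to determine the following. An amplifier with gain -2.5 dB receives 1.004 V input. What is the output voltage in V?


Output voltage from dB gain:
V_out = V_in * 10^(gain_dB / 20)
      = 1.004 * 10^(-2.5 / 20)
      = 1.004 * 0.749894
      = 0.7529 V

0.7529 V


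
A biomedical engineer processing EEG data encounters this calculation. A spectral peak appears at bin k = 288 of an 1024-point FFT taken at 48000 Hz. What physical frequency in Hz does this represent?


Frequency of DFT bin k:
f_k = k * fs / N
    = 288 * 48000 / 1024
    = 13824000 / 1024
    = 13500.0 Hz

13500.0 Hz


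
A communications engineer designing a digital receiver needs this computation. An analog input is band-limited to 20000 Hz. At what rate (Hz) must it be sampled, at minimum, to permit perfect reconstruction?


The Nyquist rate is twice the maximum frequency component.
fs_min = 2 * fmax
      = 2 * 20000
      = 40000 Hz

40000


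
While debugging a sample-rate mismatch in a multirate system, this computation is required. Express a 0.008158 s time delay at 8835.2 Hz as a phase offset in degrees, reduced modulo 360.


Phase shift from frequency and time delay:
phi = 360 * f * t_delay
    = 360 * 8835.2 * 0.008158
    = 25947.92 degrees
    mod 360 = 27.92 degrees

27.92 degrees


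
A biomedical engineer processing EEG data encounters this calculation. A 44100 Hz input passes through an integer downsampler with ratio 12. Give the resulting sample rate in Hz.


Decimation reduces the sample rate:
fs_out = fs_in / M
       = 44100 / 12
       = 3675.0 Hz

3675.0 Hz


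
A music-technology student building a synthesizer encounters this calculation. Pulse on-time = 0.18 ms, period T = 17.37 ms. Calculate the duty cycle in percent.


Duty cycle as a percentage:
DC = (t_on / T) * 100
   = (0.18 / 17.37) * 100
   = 0.010363 * 100
   = 1.04 %

1.04 %


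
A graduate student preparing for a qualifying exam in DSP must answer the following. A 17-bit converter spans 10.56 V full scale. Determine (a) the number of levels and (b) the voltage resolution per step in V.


Step 1 — number of quantization levels:
L = 2^N = 2^17 = 131072

Step 2 — LSB step size:
delta = Vfs / L
      = 10.56 / 131072
      = 8.057e-05 V

Levels = 131072; step size = 8.057e-05 V


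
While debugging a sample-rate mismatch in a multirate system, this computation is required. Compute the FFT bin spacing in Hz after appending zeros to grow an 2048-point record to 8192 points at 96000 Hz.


Frequency resolution after zero-padding:
N_padded = 2048 * 4 = 8192
df = fs / N_padded
   = 96000 / 8192
   = 11.7188 Hz

11.7188 Hz


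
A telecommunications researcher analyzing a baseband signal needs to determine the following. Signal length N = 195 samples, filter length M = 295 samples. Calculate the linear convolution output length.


Linear convolution output length:
L = N + M - 1
  = 195 + 295 - 1
  = 489 samples

489


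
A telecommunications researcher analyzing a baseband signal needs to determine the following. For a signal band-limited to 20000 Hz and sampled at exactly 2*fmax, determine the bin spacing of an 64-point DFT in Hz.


Step 1 — Nyquist sampling rate:
fs = 2 * fmax = 2 * 20000 = 40000 Hz

Step 2 — DFT bin spacing:
df = fs / N = 40000 / 64 = 625.0 Hz

625.0 Hz


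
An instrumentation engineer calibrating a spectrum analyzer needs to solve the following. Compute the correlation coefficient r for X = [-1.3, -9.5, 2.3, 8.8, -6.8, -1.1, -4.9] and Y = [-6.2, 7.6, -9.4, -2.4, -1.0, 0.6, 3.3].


Pearson correlation coefficient (population):
r = cov(X,Y) / (std(X) * std(Y))
Mean X = -1.7857, Mean Y = -1.0714
Cov(X,Y) = -18.614694
Std(X) = 5.654437, Std(Y) = 5.27168
r = -0.6245

-0.6245


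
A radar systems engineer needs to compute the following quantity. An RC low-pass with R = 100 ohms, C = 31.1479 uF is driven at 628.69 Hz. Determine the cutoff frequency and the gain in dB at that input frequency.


Step 1 — cutoff frequency:
fc = 1 / (2*pi*R*C)
C = 31.1479 uF = 3.11479e-05 F
fc = 1 / (2*pi*100*3.11479e-05)
   = 51.0965 Hz

Step 2 — magnitude at f = 628.69 Hz:
|H(f)| = 1 / sqrt(1 + (f/fc)^2)
f/fc = 628.69 / 51.0965 = 12.303974
|H| = 1 / sqrt(1 + 151.387776) = 0.0810074
|H|_dB = 20*log10(0.0810074) = -21.83 dB

fc = 51.0965 Hz; |H(628.69 Hz)| = -21.83 dB


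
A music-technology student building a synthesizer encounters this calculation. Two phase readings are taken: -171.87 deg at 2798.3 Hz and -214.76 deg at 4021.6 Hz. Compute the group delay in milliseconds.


Group delay from phase difference:
tau = -d(phi)/d(omega)
d(phi) = -42.89 deg = -0.748572 rad
d(omega) = 2*pi*(4021.6 - 2798.3) = 7686.2206 rad/s
tau = -(-0.748572) / 7686.2206
    = 0.0974 ms

0.0974 ms


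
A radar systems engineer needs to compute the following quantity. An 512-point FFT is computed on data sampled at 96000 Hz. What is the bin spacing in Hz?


DFT frequency resolution:
df = fs / N
   = 96000 / 512
   = 187.5 Hz

187.5 Hz


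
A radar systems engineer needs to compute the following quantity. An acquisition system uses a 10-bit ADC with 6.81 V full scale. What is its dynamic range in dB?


Dynamic range from full-scale to LSB:
V_min = V_max / 2^bits = 6.81 / 2^10
DR = 20 * log10(V_max / V_min)
   = 20 * log10(2^10)
   = 20 * 10 * log10(2)
   = 60.21 dB

60.21 dB


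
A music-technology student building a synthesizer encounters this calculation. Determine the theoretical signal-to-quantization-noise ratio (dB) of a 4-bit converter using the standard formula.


Theoretical SNR for a full-scale sinusoid:
SNR = 6.02 * N + 1.76
    = 6.02 * 4 + 1.76
    = 24.08 + 1.76
    = 25.84 dB

25.84 dB


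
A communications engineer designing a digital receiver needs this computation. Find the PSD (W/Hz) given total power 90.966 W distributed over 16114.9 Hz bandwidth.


Power spectral density:
PSD = P / BW
    = 90.966 / 16114.9
    = 0.00564484 W/Hz

0.00564484 W/Hz


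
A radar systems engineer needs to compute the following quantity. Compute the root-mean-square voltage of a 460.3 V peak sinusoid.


RMS voltage for a sinusoidal waveform:
V_rms = V_peak / sqrt(2)
      = 460.3 / 1.414214
      = 325.481 V

325.481 V


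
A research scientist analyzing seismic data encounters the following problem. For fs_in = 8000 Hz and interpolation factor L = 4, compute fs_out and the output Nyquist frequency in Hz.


Step 1 — output sample rate after interpolation by L:
fs_out = L * fs_in = 4 * 8000 = 32000 Hz

Step 2 — Nyquist frequency of the output stream:
f_Nyq = fs_out / 2 = 32000 / 2 = 16000.0 Hz

fs_out = 32000 Hz; f_Nyquist = 16000.0 Hz


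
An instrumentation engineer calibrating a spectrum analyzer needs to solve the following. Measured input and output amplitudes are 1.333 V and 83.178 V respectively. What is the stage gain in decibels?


Voltage gain in dB:
G = 20 * log10(Vout / Vin)
  = 20 * log10(83.178 / 1.333)
  = 20 * log10(62.3991)
  = 20 * 1.795178
  = 35.9 dB

35.9 dB


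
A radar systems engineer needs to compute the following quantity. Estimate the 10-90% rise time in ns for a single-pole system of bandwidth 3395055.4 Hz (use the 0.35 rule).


Rise time from bandwidth relationship:
tr = 0.35 / BW
   = 0.35 / 3395055.4
   = 1.030911013e-07 s
   = 103.0911 ns

103.0911 ns


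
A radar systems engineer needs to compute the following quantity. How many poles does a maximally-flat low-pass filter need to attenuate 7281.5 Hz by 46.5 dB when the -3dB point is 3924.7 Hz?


Butterworth filter order formula:
n = log10(10^(A/10) - 1) / (2 * log10(f_stop/f_pass))
10^(46.5/10) - 1 = 44667.3592
f_stop/f_pass = 7281.5 / 3924.7 = 1.8553
n = 8.662 -> ceil = 9

9


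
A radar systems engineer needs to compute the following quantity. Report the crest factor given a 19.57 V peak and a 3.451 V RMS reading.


Crest factor is the ratio of peak to RMS:
CF = V_peak / V_rms
   = 19.57 / 3.451
   = 5.6708

5.6708


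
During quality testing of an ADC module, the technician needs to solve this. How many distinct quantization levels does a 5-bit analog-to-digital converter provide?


Number of quantization levels = 2^N
= 2^5
= 32

32


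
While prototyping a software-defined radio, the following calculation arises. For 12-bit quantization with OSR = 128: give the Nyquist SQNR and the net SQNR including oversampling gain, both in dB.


Step 1 — baseline SQNR at Nyquist:
SQNR_base = 6.02*N + 1.76
          = 6.02*12 + 1.76
          = 74.0 dB

Step 2 — oversampling processing gain:
G = 10*log10(OSR) = 10*log10(128) = 21.07 dB

Step 3 — total:
SQNR_total = 74.0 + 21.07 = 95.07 dB

Base SQNR = 74.0 dB; oversampled SQNR = 95.07 dB


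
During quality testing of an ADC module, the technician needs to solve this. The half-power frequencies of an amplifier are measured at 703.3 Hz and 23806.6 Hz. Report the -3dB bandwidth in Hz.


Bandwidth is the difference of -3dB frequencies:
BW = f_high - f_low
   = 23806.6 - 703.3
   = 23103.3 Hz

23103.3 Hz


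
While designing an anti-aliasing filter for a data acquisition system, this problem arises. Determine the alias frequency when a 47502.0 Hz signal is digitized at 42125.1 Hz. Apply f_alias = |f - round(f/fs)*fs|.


Compute the nearest integer multiple of fs to the signal:
n = round(47502.0 / 42125.1) = 1
f_alias = |47502.0 - 1 * 42125.1|
        = |47502.0 - 42125.1|
        = 5376.9 Hz

5376.9


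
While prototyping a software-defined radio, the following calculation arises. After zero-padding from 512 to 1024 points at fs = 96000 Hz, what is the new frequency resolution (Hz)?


Frequency resolution after zero-padding:
N_padded = 512 * 2 = 1024
df = fs / N_padded
   = 96000 / 1024
   = 93.75 Hz

93.75 Hz


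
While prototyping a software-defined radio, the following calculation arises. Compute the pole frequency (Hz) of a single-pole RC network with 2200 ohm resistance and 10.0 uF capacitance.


Cutoff frequency of a first-order RC filter:
fc = 1 / (2 * pi * R * C)
C = 10.0 uF = 1e-05 F
fc = 1 / (2 * pi * 2200 * 1e-05)
   = 1 / 0.13823007675795
   = 7.234316 Hz

7.234316 Hz


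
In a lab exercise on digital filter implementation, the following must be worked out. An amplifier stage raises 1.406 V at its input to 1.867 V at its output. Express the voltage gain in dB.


Voltage gain in dB:
G = 20 * log10(Vout / Vin)
  = 20 * log10(1.867 / 1.406)
  = 20 * log10(1.327881)
  = 20 * 0.123159
  = 2.46 dB

2.46 dB


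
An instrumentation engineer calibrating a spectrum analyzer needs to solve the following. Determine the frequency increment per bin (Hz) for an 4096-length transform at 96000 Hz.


DFT frequency resolution:
df = fs / N
   = 96000 / 4096
   = 23.4375 Hz

23.4375 Hz


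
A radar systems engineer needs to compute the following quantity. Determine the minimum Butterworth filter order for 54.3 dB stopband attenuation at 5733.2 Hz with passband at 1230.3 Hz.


Butterworth filter order formula:
n = log10(10^(A/10) - 1) / (2 * log10(f_stop/f_pass))
10^(54.3/10) - 1 = 269152.4804
f_stop/f_pass = 5733.2 / 1230.3 = 4.66
n = 4.062 -> ceil = 5

5


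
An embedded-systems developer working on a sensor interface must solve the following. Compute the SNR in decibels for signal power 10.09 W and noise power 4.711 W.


SNR in decibels:
SNR = 10 * log10(Ps / Pn)
    = 10 * log10(10.09 / 4.711)
    = 10 * log10(2.1418)
    = 10 * 0.3308
    = 3.31 dB

3.31 dB


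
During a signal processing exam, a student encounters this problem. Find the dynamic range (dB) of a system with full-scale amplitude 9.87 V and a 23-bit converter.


Dynamic range from full-scale to LSB:
V_min = V_max / 2^bits = 9.87 / 2^23
DR = 20 * log10(V_max / V_min)
   = 20 * log10(2^23)
   = 20 * 23 * log10(2)
   = 138.47 dB

138.47 dB


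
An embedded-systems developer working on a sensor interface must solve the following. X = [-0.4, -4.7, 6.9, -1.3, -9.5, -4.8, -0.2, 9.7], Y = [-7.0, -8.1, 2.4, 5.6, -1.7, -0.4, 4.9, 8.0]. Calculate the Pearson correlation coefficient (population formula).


Pearson correlation coefficient (population):
r = cov(X,Y) / (std(X) * std(Y))
Mean X = -0.5375, Mean Y = 0.4625
Cov(X,Y) = 18.353594
Std(X) = 5.880675, Std(Y) = 5.489521
r = 0.5685

0.5685


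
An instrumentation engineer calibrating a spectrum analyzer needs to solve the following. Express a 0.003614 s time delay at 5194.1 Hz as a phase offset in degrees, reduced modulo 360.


Phase shift from frequency and time delay:
phi = 360 * f * t_delay
    = 360 * 5194.1 * 0.003614
    = 6757.73 degrees
    mod 360 = 277.73 degrees

277.73 degrees


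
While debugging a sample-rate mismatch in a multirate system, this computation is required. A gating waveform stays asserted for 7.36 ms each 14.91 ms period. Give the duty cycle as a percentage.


Duty cycle as a percentage:
DC = (t_on / T) * 100
   = (7.36 / 14.91) * 100
   = 0.493628 * 100
   = 49.36 %

49.36 %


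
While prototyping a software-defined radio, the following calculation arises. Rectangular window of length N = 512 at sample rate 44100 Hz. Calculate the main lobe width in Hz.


Main lobe width for a rectangular window:
Width = 2 * fs / N
      = 2 * 44100 / 512
      = 88200 / 512
      = 172.266 Hz

172.266 Hz


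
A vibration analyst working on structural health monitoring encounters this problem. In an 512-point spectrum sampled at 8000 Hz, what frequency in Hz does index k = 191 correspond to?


Frequency of DFT bin k:
f_k = k * fs / N
    = 191 * 8000 / 512
    = 1528000 / 512
    = 2984.375 Hz

2984.375 Hz


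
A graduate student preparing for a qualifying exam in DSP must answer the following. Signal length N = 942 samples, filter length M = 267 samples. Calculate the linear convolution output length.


Linear convolution output length:
L = N + M - 1
  = 942 + 267 - 1
  = 1208 samples

1208


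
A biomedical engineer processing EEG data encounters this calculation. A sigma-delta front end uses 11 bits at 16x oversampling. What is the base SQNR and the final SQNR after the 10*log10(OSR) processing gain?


Step 1 — baseline SQNR at Nyquist:
SQNR_base = 6.02*N + 1.76
          = 6.02*11 + 1.76
          = 67.98 dB

Step 2 — oversampling processing gain:
G = 10*log10(OSR) = 10*log10(16) = 12.04 dB

Step 3 — total:
SQNR_total = 67.98 + 12.04 = 80.02 dB

Base SQNR = 67.98 dB; oversampled SQNR = 80.02 dB


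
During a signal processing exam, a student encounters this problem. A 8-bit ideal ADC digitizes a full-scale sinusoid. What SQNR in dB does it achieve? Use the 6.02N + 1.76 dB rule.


Theoretical SNR for a full-scale sinusoid:
SNR = 6.02 * N + 1.76
    = 6.02 * 8 + 1.76
    = 48.16 + 1.76
    = 49.92 dB

49.92 dB


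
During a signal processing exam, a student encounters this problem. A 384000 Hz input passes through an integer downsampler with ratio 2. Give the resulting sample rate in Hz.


Decimation reduces the sample rate:
fs_out = fs_in / M
       = 384000 / 2
       = 192000.0 Hz

192000.0 Hz


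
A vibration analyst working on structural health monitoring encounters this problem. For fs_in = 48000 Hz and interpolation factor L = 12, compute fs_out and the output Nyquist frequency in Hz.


Step 1 — output sample rate after interpolation by L:
fs_out = L * fs_in = 12 * 48000 = 576000 Hz

Step 2 — Nyquist frequency of the output stream:
f_Nyq = fs_out / 2 = 576000 / 2 = 288000.0 Hz

fs_out = 576000 Hz; f_Nyquist = 288000.0 Hz


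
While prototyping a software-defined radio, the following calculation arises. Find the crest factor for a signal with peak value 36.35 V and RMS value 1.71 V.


Crest factor is the ratio of peak to RMS:
CF = V_peak / V_rms
   = 36.35 / 1.71
   = 21.2573

21.2573


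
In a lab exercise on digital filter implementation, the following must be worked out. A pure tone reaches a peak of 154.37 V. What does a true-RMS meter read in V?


RMS voltage for a sinusoidal waveform:
V_rms = V_peak / sqrt(2)
      = 154.37 / 1.414214
      = 109.156 V

109.156 V


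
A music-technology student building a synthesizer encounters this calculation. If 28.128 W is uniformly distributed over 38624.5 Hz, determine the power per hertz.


Power spectral density:
PSD = P / BW
    = 28.128 / 38624.5
    = 0.00072824 W/Hz

0.00072824 W/Hz


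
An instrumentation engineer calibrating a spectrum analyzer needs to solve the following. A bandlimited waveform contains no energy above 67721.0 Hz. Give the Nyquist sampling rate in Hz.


The Nyquist rate is twice the maximum frequency component.
fs_min = 2 * fmax
      = 2 * 67721.0
      = 135442.0 Hz

135442.0


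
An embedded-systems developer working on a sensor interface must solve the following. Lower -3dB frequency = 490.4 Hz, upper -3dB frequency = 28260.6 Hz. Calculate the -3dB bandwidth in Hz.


Bandwidth is the difference of -3dB frequencies:
BW = f_high - f_low
   = 28260.6 - 490.4
   = 27770.2 Hz

27770.2 Hz


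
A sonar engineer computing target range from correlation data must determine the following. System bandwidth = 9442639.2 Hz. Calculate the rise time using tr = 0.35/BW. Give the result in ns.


Rise time from bandwidth relationship:
tr = 0.35 / BW
   = 0.35 / 9442639.2
   = 3.706590844e-08 s
   = 37.0659 ns

37.0659 ns


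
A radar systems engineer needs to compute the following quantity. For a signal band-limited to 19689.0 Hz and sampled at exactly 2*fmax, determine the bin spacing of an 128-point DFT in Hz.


Step 1 — Nyquist sampling rate:
fs = 2 * fmax = 2 * 19689.0 = 39378.0 Hz

Step 2 — DFT bin spacing:
df = fs / N = 39378.0 / 128 = 307.6406 Hz

307.6406 Hz


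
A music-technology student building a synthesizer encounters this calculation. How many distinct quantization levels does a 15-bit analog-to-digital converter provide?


Number of quantization levels = 2^N
= 2^15
= 32768

32768


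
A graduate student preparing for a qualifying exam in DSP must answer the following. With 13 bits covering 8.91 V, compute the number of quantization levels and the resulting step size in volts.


Step 1 — number of quantization levels:
L = 2^N = 2^13 = 8192

Step 2 — LSB step size:
delta = Vfs / L
      = 8.91 / 8192
      = 0.00108765 V

Levels = 8192; step size = 0.00108765 V


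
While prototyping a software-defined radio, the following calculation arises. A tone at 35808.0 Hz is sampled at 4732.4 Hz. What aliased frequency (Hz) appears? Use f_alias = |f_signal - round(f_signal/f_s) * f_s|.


Compute the nearest integer multiple of fs to the signal:
n = round(35808.0 / 4732.4) = 8
f_alias = |35808.0 - 8 * 4732.4|
        = |35808.0 - 37859.2|
        = 2051.2 Hz

2051.2


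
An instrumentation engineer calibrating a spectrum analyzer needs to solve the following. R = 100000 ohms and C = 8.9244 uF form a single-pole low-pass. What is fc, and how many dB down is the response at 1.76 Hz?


Step 1 — cutoff frequency:
fc = 1 / (2*pi*R*C)
C = 8.9244 uF = 8.9244e-06 F
fc = 1 / (2*pi*100000*8.9244e-06)
   = 0.178337 Hz

Step 2 — magnitude at f = 1.76 Hz:
|H(f)| = 1 / sqrt(1 + (f/fc)^2)
f/fc = 1.76 / 0.178337 = 9.868956
|H| = 1 / sqrt(1 + 97.396293) = 0.1008116
|H|_dB = 20*log10(0.1008116) = -19.93 dB

fc = 0.178337 Hz; |H(1.76 Hz)| = -19.93 dB


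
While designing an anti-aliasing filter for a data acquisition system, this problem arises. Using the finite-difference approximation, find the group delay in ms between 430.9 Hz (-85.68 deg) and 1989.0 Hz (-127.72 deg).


Group delay from phase difference:
tau = -d(phi)/d(omega)
d(phi) = -42.04 deg = -0.733736 rad
d(omega) = 2*pi*(1989.0 - 430.9) = 9789.831 rad/s
tau = -(-0.733736) / 9789.831
    = 0.0749 ms

0.0749 ms


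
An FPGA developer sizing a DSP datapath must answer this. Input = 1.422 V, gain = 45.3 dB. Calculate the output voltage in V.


Output voltage from dB gain:
V_out = V_in * 10^(gain_dB / 20)
      = 1.422 * 10^(45.3 / 20)
      = 1.422 * 184.0772
      = 261.7578 V

261.7578 V


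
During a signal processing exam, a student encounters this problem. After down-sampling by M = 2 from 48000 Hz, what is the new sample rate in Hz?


Decimation reduces the sample rate:
fs_out = fs_in / M
       = 48000 / 2
       = 24000.0 Hz

24000.0 Hz


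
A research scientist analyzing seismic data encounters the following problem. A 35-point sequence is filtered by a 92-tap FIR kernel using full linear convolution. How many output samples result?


Linear convolution output length:
L = N + M - 1
  = 35 + 92 - 1
  = 126 samples

126


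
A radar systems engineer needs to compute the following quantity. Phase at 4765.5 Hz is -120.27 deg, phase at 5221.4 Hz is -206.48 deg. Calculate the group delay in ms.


Group delay from phase difference:
tau = -d(phi)/d(omega)
d(phi) = -86.21 deg = -1.504648 rad
d(omega) = 2*pi*(5221.4 - 4765.5) = 2864.5042 rad/s
tau = -(-1.504648) / 2864.5042
    = 0.5253 ms

0.5253 ms


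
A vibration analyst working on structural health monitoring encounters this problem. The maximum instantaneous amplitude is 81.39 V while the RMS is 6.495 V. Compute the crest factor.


Crest factor is the ratio of peak to RMS:
CF = V_peak / V_rms
   = 81.39 / 6.495
   = 12.5312

12.5312


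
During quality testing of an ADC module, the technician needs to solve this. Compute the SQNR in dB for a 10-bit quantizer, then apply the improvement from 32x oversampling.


Step 1 — baseline SQNR at Nyquist:
SQNR_base = 6.02*N + 1.76
          = 6.02*10 + 1.76
          = 61.96 dB

Step 2 — oversampling processing gain:
G = 10*log10(OSR) = 10*log10(32) = 15.05 dB

Step 3 — total:
SQNR_total = 61.96 + 15.05 = 77.01 dB

Base SQNR = 61.96 dB; oversampled SQNR = 77.01 dB


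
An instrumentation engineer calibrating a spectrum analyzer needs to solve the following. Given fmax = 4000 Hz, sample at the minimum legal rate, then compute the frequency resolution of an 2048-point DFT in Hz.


Step 1 — Nyquist sampling rate:
fs = 2 * fmax = 2 * 4000 = 8000 Hz

Step 2 — DFT bin spacing:
df = fs / N = 8000 / 2048 = 3.9062 Hz

3.9062 Hz
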